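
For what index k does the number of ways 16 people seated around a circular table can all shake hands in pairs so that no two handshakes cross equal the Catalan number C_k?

With 16 = 2·8 people, non-crossing handshake pairings are non-crossing perfect matchings on a circle, counted by C_8.

8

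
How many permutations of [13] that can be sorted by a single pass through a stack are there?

742900

By Knuth's characterisation, the stack-sortable permutations of length 13 are the 231-avoiders, numbering C_13.
C_13 = C_12 · 2(2·12+1)/(12+2) = 208012 · 50/14 = 742900.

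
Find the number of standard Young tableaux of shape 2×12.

208012

Standard Young tableaux of shape 2×n are counted by C_n; here n = 12.
C_12 = C(24,12)/13 = 2704156/13 = 208012.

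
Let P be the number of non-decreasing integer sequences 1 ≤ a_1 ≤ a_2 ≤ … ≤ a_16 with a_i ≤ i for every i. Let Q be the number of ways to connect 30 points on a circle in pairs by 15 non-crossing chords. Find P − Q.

25662825

Weakly increasing sequences with a_i ≤ i biject with Dyck paths of semilength 16, so there are C_16. So P = C_16 = 35357670.
Non-crossing perfect matchings of 2n points on a circle are counted by C_n; with 30 points, n = 15. So Q = C_15 = 9694845.
P − Q = 35357670 − 9694845 = 25662825.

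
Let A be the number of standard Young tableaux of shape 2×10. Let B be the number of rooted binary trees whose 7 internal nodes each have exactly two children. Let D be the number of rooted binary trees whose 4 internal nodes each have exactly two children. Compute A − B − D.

16353

Standard Young tableaux of shape 2×n are counted by C_n; here n = 10. So A = C_10 = 16796.
Full binary trees with n internal nodes are counted by C_n; here n = 7. So B = C_7 = 429.
Full binary trees with n internal nodes are counted by C_n; here n = 4. So D = C_4 = 14.
A − B − D = 16796 − 429 − 14 = 16353.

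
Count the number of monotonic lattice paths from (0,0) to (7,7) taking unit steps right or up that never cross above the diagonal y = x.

429

Sub-diagonal monotone paths from (0,0) to (7,7) biject with Dyck paths of semilength 7, giving C_7.
C_7 = C(14,7)/8 = 3432/8 = 429.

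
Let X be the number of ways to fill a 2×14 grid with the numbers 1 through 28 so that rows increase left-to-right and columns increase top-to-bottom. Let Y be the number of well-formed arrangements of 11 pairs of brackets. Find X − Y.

Standard Young tableaux of shape 2×n are counted by C_n; here n = 14. So X = C_14 = 2674440.
A balanced arrangement of 11 bracket pairs is a Dyck word of semilength 11, so the count is C_11. So Y = C_11 = 58786.
X − Y = 2674440 − 58786 = 2615654.

2615654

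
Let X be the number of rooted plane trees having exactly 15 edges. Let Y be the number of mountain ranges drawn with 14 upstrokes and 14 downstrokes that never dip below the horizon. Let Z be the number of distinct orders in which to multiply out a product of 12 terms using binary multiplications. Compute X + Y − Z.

12310499

A rooted plane tree with 15 edges has 16 nodes, and the count is C_15. So X = C_15 = 9694845.
Dyck paths of semilength n (length 2n) are counted by C_n; here n = 14. So Y = C_14 = 2674440.
Ways to associate a product of 12 factors correspond to binary trees on 12 leaves, so the count is C_11. So Z = C_11 = 58786.
X + Y − Z = 9694845 + 2674440 − 58786 = 12310499.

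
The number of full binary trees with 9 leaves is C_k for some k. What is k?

8

Full binary trees with 9 leaves have 9−1 = 8 internal nodes, so there are C_8 of them.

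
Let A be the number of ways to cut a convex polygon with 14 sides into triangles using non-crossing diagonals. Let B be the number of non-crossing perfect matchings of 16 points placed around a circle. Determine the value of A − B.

A convex 14-gon is triangulated into 12 triangles, and the number of such triangulations is the Catalan number C_{14−2} = C_12. So A = C_12 = 208012.
Pairing 16 circle points by 8 non-crossing chords gives C_8 matchings. So B = C_8 = 1430.
A − B = 208012 − 1430 = 206582.

206582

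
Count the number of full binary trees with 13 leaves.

208012

A full binary tree with L leaves has L−1 internal nodes and is counted by C_{L−1}; L = 13 gives C_12.
C_12 = C(24,12)/13 = 2704156/13 = 208012.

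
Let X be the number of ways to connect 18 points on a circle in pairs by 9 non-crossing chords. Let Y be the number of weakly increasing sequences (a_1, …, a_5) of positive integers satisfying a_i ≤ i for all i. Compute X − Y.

4820

Pairing 18 circle points by 9 non-crossing chords gives C_9 matchings. So X = C_9 = 4862.
Such sub-staircase sequences of length n are counted by C_n; here n = 5. So Y = C_5 = 42.
X − Y = 4862 − 42 = 4820.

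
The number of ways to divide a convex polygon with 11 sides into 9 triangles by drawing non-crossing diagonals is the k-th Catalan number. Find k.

9

The number of triangulations of an 11-gon is the Catalan number C_9 (index = sides − 2).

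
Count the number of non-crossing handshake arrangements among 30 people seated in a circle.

9694845

With 30 = 2·15 people, non-crossing handshake pairings are non-crossing perfect matchings on a circle, counted by C_15.
C_15 = 9694845.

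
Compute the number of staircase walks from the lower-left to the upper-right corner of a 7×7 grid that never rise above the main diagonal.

429

Monotone paths in an n×n grid that stay weakly below the diagonal are counted by C_n; here n = 7.
C_7 = C_6 · 2(2·6+1)/(6+2) = 132 · 26/8 = 429.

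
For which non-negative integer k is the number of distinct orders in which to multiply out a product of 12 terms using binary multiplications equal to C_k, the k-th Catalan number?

Ways to associate a product of 12 factors correspond to binary trees on 12 leaves, so the count is C_11.

11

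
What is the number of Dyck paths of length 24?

208012

Dyck paths of semilength n (length 2n) are counted by C_n; here n = 12.
C_12 = C_11 · 2(2·11+1)/(11+2) = 58786 · 46/13 = 208012.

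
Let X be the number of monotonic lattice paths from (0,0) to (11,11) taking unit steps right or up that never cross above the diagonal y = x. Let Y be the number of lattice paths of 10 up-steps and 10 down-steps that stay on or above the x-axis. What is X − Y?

41990

Sub-diagonal monotone paths from (0,0) to (11,11) biject with Dyck paths of semilength 11, giving C_11. So X = C_11 = 58786.
Paths of 10 up- and 10 down-steps that never dip below the axis are Dyck paths; their count is C_10. So Y = C_10 = 16796.
X − Y = 58786 − 16796 = 41990.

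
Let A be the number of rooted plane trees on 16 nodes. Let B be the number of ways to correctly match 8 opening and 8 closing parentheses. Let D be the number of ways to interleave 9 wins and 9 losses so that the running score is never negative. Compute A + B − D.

9691413

Rooted ordered (plane) trees on m nodes have m−1 edges and are counted by C_{m−1}; m = 16 gives C_15. So A = C_15 = 9694845.
A balanced arrangement of 8 bracket pairs is a Dyck word of semilength 8, so the count is C_8. So B = C_8 = 1430.
Reading a vote for the leader as '(' and for the other as ')' turns such a sequence into a balanced string of 9 pairs, so the count is C_9. So D = C_9 = 4862.
A + B − D = 9694845 + 1430 − 4862 = 9691413.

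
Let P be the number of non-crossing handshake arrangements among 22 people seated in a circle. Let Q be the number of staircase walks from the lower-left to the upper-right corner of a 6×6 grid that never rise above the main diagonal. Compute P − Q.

58654

Non-crossing handshake pairings of 2n people are counted by C_n; 22 people gives n = 11. So P = C_11 = 58786.
Sub-diagonal monotone paths from (0,0) to (6,6) biject with Dyck paths of semilength 6, giving C_6. So Q = C_6 = 132.
P − Q = 58786 − 132 = 58654.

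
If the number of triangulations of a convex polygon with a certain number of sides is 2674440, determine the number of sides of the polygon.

Triangulations of a convex m-gon are counted by C_{m−2}. Since C_14 = 2674440, the index is 14.
So m − 2 = 14, giving m = 16 sides.

16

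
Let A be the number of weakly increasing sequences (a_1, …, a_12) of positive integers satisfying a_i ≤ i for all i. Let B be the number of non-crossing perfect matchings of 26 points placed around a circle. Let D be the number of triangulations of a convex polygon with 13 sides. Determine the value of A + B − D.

892126

Such sub-staircase sequences of length n are counted by C_n; here n = 12. So A = C_12 = 208012.
Non-crossing perfect matchings of 2n points on a circle are counted by C_n; with 26 points, n = 13. So B = C_13 = 742900.
A convex 13-gon is triangulated into 11 triangles, and the number of such triangulations is the Catalan number C_{13−2} = C_11. So D = C_11 = 58786.
A + B − D = 208012 + 742900 − 58786 = 892126.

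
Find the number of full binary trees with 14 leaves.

742900

A full binary tree with L leaves has L−1 internal nodes and is counted by C_{L−1}; L = 14 gives C_13.
C_13 = C(26,13)/14 = 10400600/14 = 742900.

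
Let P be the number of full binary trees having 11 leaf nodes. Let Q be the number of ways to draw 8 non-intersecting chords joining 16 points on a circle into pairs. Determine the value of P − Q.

Full binary trees with 11 leaves have 11−1 = 10 internal nodes, so there are C_10 of them. So P = C_10 = 16796.
Pairing 16 circle points by 8 non-crossing chords gives C_8 matchings. So Q = C_8 = 1430.
P − Q = 16796 − 1430 = 15366.

15366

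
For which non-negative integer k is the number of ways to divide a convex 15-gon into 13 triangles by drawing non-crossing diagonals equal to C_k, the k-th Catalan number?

13

A convex 15-gon is triangulated into 13 triangles, and the number of such triangulations is the Catalan number C_{15−2} = C_13.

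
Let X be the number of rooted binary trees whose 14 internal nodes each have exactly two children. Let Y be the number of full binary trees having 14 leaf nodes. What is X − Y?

1931540

Full binary trees with n internal nodes are counted by C_n; here n = 14. So X = C_14 = 2674440.
A full binary tree with L leaves has L−1 internal nodes and is counted by C_{L−1}; L = 14 gives C_13. So Y = C_13 = 742900.
X − Y = 2674440 − 742900 = 1931540.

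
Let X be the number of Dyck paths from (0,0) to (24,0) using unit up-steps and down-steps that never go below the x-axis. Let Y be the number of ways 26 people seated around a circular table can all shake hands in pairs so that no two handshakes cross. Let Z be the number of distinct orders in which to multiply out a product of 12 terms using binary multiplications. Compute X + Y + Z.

Paths of 12 up- and 12 down-steps that never dip below the axis are Dyck paths; their count is C_12. So X = C_12 = 208012.
Non-crossing handshake pairings of 2n people are counted by C_n; 26 people gives n = 13. So Y = C_13 = 742900.
Bracketing 12 factors into binary products is counted by C_{12−1} = C_11. So Z = C_11 = 58786.
X + Y + Z = 208012 + 742900 + 58786 = 1009698.

1009698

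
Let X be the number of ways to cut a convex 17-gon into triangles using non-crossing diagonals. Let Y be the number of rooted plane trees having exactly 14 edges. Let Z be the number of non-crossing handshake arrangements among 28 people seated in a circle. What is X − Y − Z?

A convex 17-gon is triangulated into 15 triangles, and the number of such triangulations is the Catalan number C_{17−2} = C_15. So X = C_15 = 9694845.
Rooted ordered trees with n edges are counted by C_n; here n = 14. So Y = C_14 = 2674440.
With 28 = 2·14 people, non-crossing handshake pairings are non-crossing perfect matchings on a circle, counted by C_14. So Z = C_14 = 2674440.
X − Y − Z = 9694845 − 2674440 − 2674440 = 4345965.

4345965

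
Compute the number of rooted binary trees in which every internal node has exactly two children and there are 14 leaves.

Full binary trees with 14 leaves have 14−1 = 13 internal nodes, so there are C_13 of them.
C_13 = 742900.

742900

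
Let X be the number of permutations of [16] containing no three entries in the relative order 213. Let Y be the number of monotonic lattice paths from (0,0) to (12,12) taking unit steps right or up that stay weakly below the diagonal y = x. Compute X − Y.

35149658

For any fixed pattern of length 3, the pattern-avoiding permutations of [16] number C_16. So X = C_16 = 35357670.
Sub-diagonal monotone paths from (0,0) to (12,12) biject with Dyck paths of semilength 12, giving C_12. So Y = C_12 = 208012.
X − Y = 35357670 − 208012 = 35149658.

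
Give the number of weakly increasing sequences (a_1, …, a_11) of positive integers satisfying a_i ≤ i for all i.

Such sub-staircase sequences of length n are counted by C_n; here n = 11.
C_11 = 58786.

58786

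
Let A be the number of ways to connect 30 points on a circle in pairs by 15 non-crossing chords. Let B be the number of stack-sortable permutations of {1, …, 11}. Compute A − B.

Pairing 30 circle points by 15 non-crossing chords gives C_15 matchings. So A = C_15 = 9694845.
By Knuth's characterisation, the stack-sortable permutations of length 11 are the 231-avoiders, numbering C_11. So B = C_11 = 58786.
A − B = 9694845 − 58786 = 9636059.

9636059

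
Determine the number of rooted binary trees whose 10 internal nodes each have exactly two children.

16796

The number of full binary trees on 10 internal nodes is the Catalan number C_10.
C_10 = C(20,10)/11 = 184756/11 = 16796.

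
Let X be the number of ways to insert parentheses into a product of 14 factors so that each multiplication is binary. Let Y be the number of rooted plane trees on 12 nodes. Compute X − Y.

684114

Parenthesizations of m factors correspond to full binary trees with m leaves, counted by C_{m−1}; m = 14 gives C_13. So X = C_13 = 742900.
A rooted plane tree on 12 nodes has 11 edges, and such trees are counted by C_11. So Y = C_11 = 58786.
X − Y = 742900 − 58786 = 684114.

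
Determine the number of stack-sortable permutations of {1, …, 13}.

742900

Stack-sortable permutations are exactly the 231-avoiding ones, counted by C_n; here n = 13.
C_13 = C(26,13)/14 = 10400600/14 = 742900.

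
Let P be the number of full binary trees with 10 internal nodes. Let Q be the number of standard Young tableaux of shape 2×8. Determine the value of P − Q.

Full binary trees with n internal nodes are counted by C_n; here n = 10. So P = C_10 = 16796.
By the hook-length formula (or a Dyck-path bijection), SYT of shape 2×8 number C_8. So Q = C_8 = 1430.
P − Q = 16796 − 1430 = 15366.

15366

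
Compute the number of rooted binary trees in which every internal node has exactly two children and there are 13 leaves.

208012

Full binary trees with 13 leaves have 13−1 = 12 internal nodes, so there are C_12 of them.
C_12 = C_11 · 2(2·11+1)/(11+2) = 58786 · 46/13 = 208012.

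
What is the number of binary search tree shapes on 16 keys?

35357670

Rooted binary trees with 16 nodes (each child slot possibly empty) number C_16.
C_16 = 35357670.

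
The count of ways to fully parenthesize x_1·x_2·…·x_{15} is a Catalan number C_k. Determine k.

Bracketing 15 factors into binary products is counted by C_{15−1} = C_14.

14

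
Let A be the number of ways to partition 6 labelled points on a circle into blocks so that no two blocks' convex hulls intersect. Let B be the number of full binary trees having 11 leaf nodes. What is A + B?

The non-crossing partitions of [6] form a lattice of size C_6. So A = C_6 = 132.
Full binary trees with 11 leaves have 11−1 = 10 internal nodes, so there are C_10 of them. So B = C_10 = 16796.
A + B = 132 + 16796 = 16928.

16928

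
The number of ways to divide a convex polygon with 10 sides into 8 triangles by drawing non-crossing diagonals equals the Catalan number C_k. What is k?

8

The number of triangulations of a 10-gon is the Catalan number C_8 (index = sides − 2).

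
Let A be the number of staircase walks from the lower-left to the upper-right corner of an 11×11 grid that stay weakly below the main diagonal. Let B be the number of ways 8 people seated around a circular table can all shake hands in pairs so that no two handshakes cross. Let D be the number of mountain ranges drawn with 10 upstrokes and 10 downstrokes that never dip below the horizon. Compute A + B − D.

Sub-diagonal monotone paths from (0,0) to (11,11) biject with Dyck paths of semilength 11, giving C_11. So A = C_11 = 58786.
With 8 = 2·4 people, non-crossing handshake pairings are non-crossing perfect matchings on a circle, counted by C_4. So B = C_4 = 14.
A Dyck path with 10 up-steps and 10 down-steps has semilength 10, so there are C_10 of them. So D = C_10 = 16796.
A + B − D = 58786 + 14 − 16796 = 42004.

42004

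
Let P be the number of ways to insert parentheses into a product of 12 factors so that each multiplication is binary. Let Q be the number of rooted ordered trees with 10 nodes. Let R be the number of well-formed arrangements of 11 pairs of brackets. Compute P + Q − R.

Bracketing 12 factors into binary products is counted by C_{12−1} = C_11. So P = C_11 = 58786.
A rooted plane tree on 10 nodes has 9 edges, and such trees are counted by C_9. So Q = C_9 = 4862.
Balanced strings of n pairs of brackets are counted by C_n; here n = 11. So R = C_11 = 58786.
P + Q − R = 58786 + 4862 − 58786 = 4862.

4862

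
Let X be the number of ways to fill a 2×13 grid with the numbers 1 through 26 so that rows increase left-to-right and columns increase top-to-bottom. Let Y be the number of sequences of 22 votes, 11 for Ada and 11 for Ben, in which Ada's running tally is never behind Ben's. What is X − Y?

By the hook-length formula (or a Dyck-path bijection), SYT of shape 2×13 number C_13. So X = C_13 = 742900.
Reading a vote for the leader as '(' and for the other as ')' turns such a sequence into a balanced string of 11 pairs, so the count is C_11. So Y = C_11 = 58786.
X − Y = 742900 − 58786 = 684114.

684114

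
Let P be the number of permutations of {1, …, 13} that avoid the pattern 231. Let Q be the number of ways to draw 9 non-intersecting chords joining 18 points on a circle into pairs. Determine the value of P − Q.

Permutations of [n] avoiding any single length-3 pattern are counted by C_n; here n = 13. So P = C_13 = 742900.
Non-crossing perfect matchings of 2n points on a circle are counted by C_n; with 18 points, n = 9. So Q = C_9 = 4862.
P − Q = 742900 − 4862 = 738038.

738038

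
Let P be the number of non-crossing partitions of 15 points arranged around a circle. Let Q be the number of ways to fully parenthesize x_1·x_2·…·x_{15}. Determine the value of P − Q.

Non-crossing partitions of an n-element set are counted by C_n; here n = 15. So P = C_15 = 9694845.
Ways to associate a product of 15 factors correspond to binary trees on 15 leaves, so the count is C_14. So Q = C_14 = 2674440.
P − Q = 9694845 − 2674440 = 7020405.

7020405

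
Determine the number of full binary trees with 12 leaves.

58786

A full binary tree with L leaves has L−1 internal nodes and is counted by C_{L−1}; L = 12 gives C_11.
C_11 = C(22,11)/12 = 705432/12 = 58786.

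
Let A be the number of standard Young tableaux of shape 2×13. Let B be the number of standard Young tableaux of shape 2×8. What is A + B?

By the hook-length formula (or a Dyck-path bijection), SYT of shape 2×13 number C_13. So A = C_13 = 742900.
Standard Young tableaux of shape 2×n are counted by C_n; here n = 8. So B = C_8 = 1430.
A + B = 742900 + 1430 = 744330.

744330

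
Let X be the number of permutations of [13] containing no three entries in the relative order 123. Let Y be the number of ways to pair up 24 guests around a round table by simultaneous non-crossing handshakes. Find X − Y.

534888

For any fixed pattern of length 3, the pattern-avoiding permutations of [13] number C_13. So X = C_13 = 742900.
With 24 = 2·12 people, non-crossing handshake pairings are non-crossing perfect matchings on a circle, counted by C_12. So Y = C_12 = 208012.
X − Y = 742900 − 208012 = 534888.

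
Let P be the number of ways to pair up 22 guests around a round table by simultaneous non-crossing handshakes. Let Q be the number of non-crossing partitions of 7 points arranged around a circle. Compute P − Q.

58357

Non-crossing handshake pairings of 2n people are counted by C_n; 22 people gives n = 11. So P = C_11 = 58786.
The non-crossing partitions of [7] form a lattice of size C_7. So Q = C_7 = 429.
P − Q = 58786 − 429 = 58357.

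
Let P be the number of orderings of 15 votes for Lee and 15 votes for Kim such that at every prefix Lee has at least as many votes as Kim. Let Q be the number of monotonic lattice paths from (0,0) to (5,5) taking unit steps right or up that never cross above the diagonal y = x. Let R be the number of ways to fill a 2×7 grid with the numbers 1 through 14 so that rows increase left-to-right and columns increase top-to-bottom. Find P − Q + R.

9695232

Ballot sequences with n votes each where one side never trails are Dyck words, counted by C_n; here n = 15. So P = C_15 = 9694845.
Monotone paths in an n×n grid that stay weakly below the diagonal are counted by C_n; here n = 5. So Q = C_5 = 42.
Standard Young tableaux of shape 2×n are counted by C_n; here n = 7. So R = C_7 = 429.
P − Q + R = 9694845 − 42 + 429 = 9695232.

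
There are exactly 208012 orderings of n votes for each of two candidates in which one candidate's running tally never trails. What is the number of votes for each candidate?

12

Such ballot sequences with n votes each are counted by C_n. The Catalan number equal to 208012 is C_12.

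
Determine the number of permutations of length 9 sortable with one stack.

By Knuth's characterisation, the stack-sortable permutations of length 9 are the 231-avoiders, numbering C_9.
C_9 = C_8 · 2(2·8+1)/(8+2) = 1430 · 34/10 = 4862.

4862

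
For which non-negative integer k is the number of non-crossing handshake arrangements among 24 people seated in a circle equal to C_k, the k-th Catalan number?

Non-crossing handshake pairings of 2n people are counted by C_n; 24 people gives n = 12.

12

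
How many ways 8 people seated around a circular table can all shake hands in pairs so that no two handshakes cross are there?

14

With 8 = 2·4 people, non-crossing handshake pairings are non-crossing perfect matchings on a circle, counted by C_4.
C_4 = C(8,4)/5 = 70/5 = 14.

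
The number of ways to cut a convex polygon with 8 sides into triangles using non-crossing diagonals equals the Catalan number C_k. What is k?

A convex 8-gon is triangulated into 6 triangles, and the number of such triangulations is the Catalan number C_{8−2} = C_6.

6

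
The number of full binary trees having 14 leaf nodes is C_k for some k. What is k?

13

A full binary tree with L leaves has L−1 internal nodes and is counted by C_{L−1}; L = 14 gives C_13.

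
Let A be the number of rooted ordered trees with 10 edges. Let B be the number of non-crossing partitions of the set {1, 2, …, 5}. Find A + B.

A rooted plane tree with 10 edges has 11 nodes, and the count is C_10. So A = C_10 = 16796.
The non-crossing partitions of [5] form a lattice of size C_5. So B = C_5 = 42.
A + B = 16796 + 42 = 16838.

16838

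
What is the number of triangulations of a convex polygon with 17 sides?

9694845

A convex 17-gon is triangulated into 15 triangles, and the number of such triangulations is the Catalan number C_{17−2} = C_15.
C_15 = C(30,15)/16 = 155117520/16 = 9694845.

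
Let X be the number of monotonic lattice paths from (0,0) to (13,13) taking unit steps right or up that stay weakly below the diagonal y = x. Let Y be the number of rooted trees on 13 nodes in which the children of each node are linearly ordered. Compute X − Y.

534888

Monotone paths in an n×n grid that stay weakly below the diagonal are counted by C_n; here n = 13. So X = C_13 = 742900.
Rooted ordered (plane) trees on m nodes have m−1 edges and are counted by C_{m−1}; m = 13 gives C_12. So Y = C_12 = 208012.
X − Y = 742900 − 208012 = 534888.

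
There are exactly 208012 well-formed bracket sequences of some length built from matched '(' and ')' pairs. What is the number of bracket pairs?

Balanced strings of n bracket-pairs are counted by C_n; 208012 = C_12.

12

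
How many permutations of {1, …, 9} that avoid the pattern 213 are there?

For any fixed pattern of length 3, the pattern-avoiding permutations of [9] number C_9.
C_9 = 4862.

4862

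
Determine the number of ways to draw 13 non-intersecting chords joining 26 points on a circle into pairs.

Non-crossing perfect matchings of 2n points on a circle are counted by C_n; with 26 points, n = 13.
C_13 = C(26,13)/14 = 10400600/14 = 742900.

742900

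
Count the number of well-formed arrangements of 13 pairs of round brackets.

Balanced strings of n pairs of brackets are counted by C_n; here n = 13.
C_13 = C(26,13)/14 = 10400600/14 = 742900.

742900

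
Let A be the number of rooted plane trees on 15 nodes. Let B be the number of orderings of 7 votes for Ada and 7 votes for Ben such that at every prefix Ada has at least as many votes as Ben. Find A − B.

Rooted ordered (plane) trees on m nodes have m−1 edges and are counted by C_{m−1}; m = 15 gives C_14. So A = C_14 = 2674440.
Ballot sequences with n votes each where one side never trails are Dyck words, counted by C_n; here n = 7. So B = C_7 = 429.
A − B = 2674440 − 429 = 2674011.

2674011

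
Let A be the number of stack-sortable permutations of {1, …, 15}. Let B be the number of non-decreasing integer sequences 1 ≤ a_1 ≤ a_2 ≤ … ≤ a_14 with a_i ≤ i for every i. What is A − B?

7020405

By Knuth's characterisation, the stack-sortable permutations of length 15 are the 231-avoiders, numbering C_15. So A = C_15 = 9694845.
Such sub-staircase sequences of length n are counted by C_n; here n = 14. So B = C_14 = 2674440.
A − B = 9694845 − 2674440 = 7020405.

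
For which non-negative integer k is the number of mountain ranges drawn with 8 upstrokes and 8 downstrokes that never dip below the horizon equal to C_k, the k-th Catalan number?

8

Paths of 8 up- and 8 down-steps that never dip below the axis are Dyck paths; their count is C_8.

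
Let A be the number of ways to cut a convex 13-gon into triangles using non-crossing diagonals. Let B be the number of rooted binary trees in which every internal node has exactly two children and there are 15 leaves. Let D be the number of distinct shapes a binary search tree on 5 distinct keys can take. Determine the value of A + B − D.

2733184

A convex 13-gon is triangulated into 11 triangles, and the number of such triangulations is the Catalan number C_{13−2} = C_11. So A = C_11 = 58786.
Full binary trees with 15 leaves have 15−1 = 14 internal nodes, so there are C_14 of them. So B = C_14 = 2674440.
There are C_n binary search tree shapes on n keys; with n = 5 that is C_5. So D = C_5 = 42.
A + B − D = 58786 + 2674440 − 42 = 2733184.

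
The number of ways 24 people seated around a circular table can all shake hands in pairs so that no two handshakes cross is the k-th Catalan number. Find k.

12

With 24 = 2·12 people, non-crossing handshake pairings are non-crossing perfect matchings on a circle, counted by C_12.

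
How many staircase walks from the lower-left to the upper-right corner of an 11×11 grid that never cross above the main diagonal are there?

58786

Sub-diagonal monotone paths from (0,0) to (11,11) biject with Dyck paths of semilength 11, giving C_11.
C_11 = 58786.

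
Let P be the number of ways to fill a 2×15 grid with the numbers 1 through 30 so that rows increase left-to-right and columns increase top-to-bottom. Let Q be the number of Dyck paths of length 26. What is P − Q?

8951945

Standard Young tableaux of shape 2×n are counted by C_n; here n = 15. So P = C_15 = 9694845.
Paths of 13 up- and 13 down-steps that never dip below the axis are Dyck paths; their count is C_13. So Q = C_13 = 742900.
P − Q = 9694845 − 742900 = 8951945.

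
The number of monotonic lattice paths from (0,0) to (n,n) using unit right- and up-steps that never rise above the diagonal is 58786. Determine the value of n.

11

Such diagonal-avoiding paths in an n×n grid are counted by C_n, and C_11 = 58786.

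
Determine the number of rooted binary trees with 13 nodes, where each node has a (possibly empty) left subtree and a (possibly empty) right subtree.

Binary trees (left/right distinguished) on n nodes are counted by C_n; here n = 13.
C_13 = C(26,13)/14 = 10400600/14 = 742900.

742900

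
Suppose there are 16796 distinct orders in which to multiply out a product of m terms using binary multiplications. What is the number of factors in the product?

Parenthesizations of m factors are counted by C_{m−1}. The Catalan number equal to 16796 is C_10.
So the index is 10, and the number of factors is 10 + 1 = 11.

11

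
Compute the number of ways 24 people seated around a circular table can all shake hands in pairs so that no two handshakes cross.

Non-crossing handshake pairings of 2n people are counted by C_n; 24 people gives n = 12.
C_12 = 208012.

208012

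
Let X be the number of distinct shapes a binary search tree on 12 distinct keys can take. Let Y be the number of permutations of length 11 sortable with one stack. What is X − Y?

Binary trees (left/right distinguished) on n nodes are counted by C_n; here n = 12. So X = C_12 = 208012.
Stack-sortable permutations are exactly the 231-avoiding ones, counted by C_n; here n = 11. So Y = C_11 = 58786.
X − Y = 208012 − 58786 = 149226.

149226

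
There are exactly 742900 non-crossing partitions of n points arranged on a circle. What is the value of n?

13

Non-crossing partitions of [n] are counted by C_n; 742900 = C_13.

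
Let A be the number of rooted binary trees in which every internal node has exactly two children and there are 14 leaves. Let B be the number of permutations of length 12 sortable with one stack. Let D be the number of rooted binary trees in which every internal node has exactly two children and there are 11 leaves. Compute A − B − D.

518092

A full binary tree with L leaves has L−1 internal nodes and is counted by C_{L−1}; L = 14 gives C_13. So A = C_13 = 742900.
Stack-sortable permutations are exactly the 231-avoiding ones, counted by C_n; here n = 12. So B = C_12 = 208012.
Full binary trees with 11 leaves have 11−1 = 10 internal nodes, so there are C_10 of them. So D = C_10 = 16796.
A − B − D = 742900 − 208012 − 16796 = 518092.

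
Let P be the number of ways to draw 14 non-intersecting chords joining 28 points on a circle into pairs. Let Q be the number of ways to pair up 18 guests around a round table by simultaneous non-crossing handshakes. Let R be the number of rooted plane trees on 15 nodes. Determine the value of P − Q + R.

5344018

Non-crossing perfect matchings of 2n points on a circle are counted by C_n; with 28 points, n = 14. So P = C_14 = 2674440.
Non-crossing handshake pairings of 2n people are counted by C_n; 18 people gives n = 9. So Q = C_9 = 4862.
Rooted ordered (plane) trees on m nodes have m−1 edges and are counted by C_{m−1}; m = 15 gives C_14. So R = C_14 = 2674440.
P − Q + R = 2674440 − 4862 + 2674440 = 5344018.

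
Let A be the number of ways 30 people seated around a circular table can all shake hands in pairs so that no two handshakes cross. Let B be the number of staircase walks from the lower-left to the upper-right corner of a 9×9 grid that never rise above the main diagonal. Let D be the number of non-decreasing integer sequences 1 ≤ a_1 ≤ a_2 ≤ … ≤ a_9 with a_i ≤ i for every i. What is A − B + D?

With 30 = 2·15 people, non-crossing handshake pairings are non-crossing perfect matchings on a circle, counted by C_15. So A = C_15 = 9694845.
Sub-diagonal monotone paths from (0,0) to (9,9) biject with Dyck paths of semilength 9, giving C_9. So B = C_9 = 4862.
Weakly increasing sequences with a_i ≤ i biject with Dyck paths of semilength 9, so there are C_9. So D = C_9 = 4862.
A − B + D = 9694845 − 4862 + 4862 = 9694845.

9694845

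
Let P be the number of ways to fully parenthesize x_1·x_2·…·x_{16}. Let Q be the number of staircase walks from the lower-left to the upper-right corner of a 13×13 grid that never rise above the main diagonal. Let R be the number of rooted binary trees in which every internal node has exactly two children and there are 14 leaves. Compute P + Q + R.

Parenthesizations of m factors correspond to full binary trees with m leaves, counted by C_{m−1}; m = 16 gives C_15. So P = C_15 = 9694845.
Sub-diagonal monotone paths from (0,0) to (13,13) biject with Dyck paths of semilength 13, giving C_13. So Q = C_13 = 742900.
A full binary tree with L leaves has L−1 internal nodes and is counted by C_{L−1}; L = 14 gives C_13. So R = C_13 = 742900.
P + Q + R = 9694845 + 742900 + 742900 = 11180645.

11180645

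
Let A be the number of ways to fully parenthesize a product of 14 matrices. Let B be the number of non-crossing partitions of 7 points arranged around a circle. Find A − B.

742471

Ways to associate a product of 14 factors correspond to binary trees on 14 leaves, so the count is C_13. So A = C_13 = 742900.
The non-crossing partitions of [7] form a lattice of size C_7. So B = C_7 = 429.
A − B = 742900 − 429 = 742471.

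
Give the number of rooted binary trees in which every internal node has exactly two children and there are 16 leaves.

Full binary trees with 16 leaves have 16−1 = 15 internal nodes, so there are C_15 of them.
C_15 = 9694845.

9694845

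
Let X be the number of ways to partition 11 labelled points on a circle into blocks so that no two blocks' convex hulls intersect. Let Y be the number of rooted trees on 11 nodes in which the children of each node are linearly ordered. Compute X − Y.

41990

Non-crossing partitions of an n-element set are counted by C_n; here n = 11. So X = C_11 = 58786.
A rooted plane tree on 11 nodes has 10 edges, and such trees are counted by C_10. So Y = C_10 = 16796.
X − Y = 58786 − 16796 = 41990.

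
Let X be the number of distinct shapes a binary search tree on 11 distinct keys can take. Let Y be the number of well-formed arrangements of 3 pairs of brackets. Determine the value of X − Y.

Binary trees (left/right distinguished) on n nodes are counted by C_n; here n = 11. So X = C_11 = 58786.
With 3 pairs the number of balanced bracket strings is the Catalan number C_3. So Y = C_3 = 5.
X − Y = 58786 − 5 = 58781.

58781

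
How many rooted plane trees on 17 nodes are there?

35357670

A rooted plane tree on 17 nodes has 16 edges, and such trees are counted by C_16.
C_16 = 35357670.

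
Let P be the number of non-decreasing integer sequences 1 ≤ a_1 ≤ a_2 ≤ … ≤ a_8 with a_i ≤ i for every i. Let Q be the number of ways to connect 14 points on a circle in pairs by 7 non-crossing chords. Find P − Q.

1001

Such sub-staircase sequences of length n are counted by C_n; here n = 8. So P = C_8 = 1430.
Non-crossing perfect matchings of 2n points on a circle are counted by C_n; with 14 points, n = 7. So Q = C_7 = 429.
P − Q = 1430 − 429 = 1001.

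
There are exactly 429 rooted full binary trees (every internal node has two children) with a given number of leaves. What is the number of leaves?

8

Full binary trees with L leaves are counted by C_{L−1}. The Catalan number equal to 429 is C_7.
So the index is 7, and the number of leaves is 7 + 1 = 8.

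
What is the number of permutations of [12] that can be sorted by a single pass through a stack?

Stack-sortable permutations are exactly the 231-avoiding ones, counted by C_n; here n = 12.
C_12 = C(24,12)/13 = 2704156/13 = 208012.

208012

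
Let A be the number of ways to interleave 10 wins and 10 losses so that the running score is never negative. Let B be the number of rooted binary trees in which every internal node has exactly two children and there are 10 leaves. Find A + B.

21658

Reading a vote for the leader as '(' and for the other as ')' turns such a sequence into a balanced string of 10 pairs, so the count is C_10. So A = C_10 = 16796.
A full binary tree with L leaves has L−1 internal nodes and is counted by C_{L−1}; L = 10 gives C_9. So B = C_9 = 4862.
A + B = 16796 + 4862 = 21658.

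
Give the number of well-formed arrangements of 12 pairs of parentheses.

Balanced strings of n pairs of brackets are counted by C_n; here n = 12.
C_12 = C(24,12)/13 = 2704156/13 = 208012.

208012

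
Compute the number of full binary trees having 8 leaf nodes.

Full binary trees with 8 leaves have 8−1 = 7 internal nodes, so there are C_7 of them.
C_7 = C(14,7)/8 = 3432/8 = 429.

429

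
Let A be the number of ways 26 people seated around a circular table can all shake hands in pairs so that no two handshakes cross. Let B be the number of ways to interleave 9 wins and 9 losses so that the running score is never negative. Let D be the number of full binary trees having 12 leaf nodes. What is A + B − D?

With 26 = 2·13 people, non-crossing handshake pairings are non-crossing perfect matchings on a circle, counted by C_13. So A = C_13 = 742900.
Ballot sequences with n votes each where one side never trails are Dyck words, counted by C_n; here n = 9. So B = C_9 = 4862.
A full binary tree with L leaves has L−1 internal nodes and is counted by C_{L−1}; L = 12 gives C_11. So D = C_11 = 58786.
A + B − D = 742900 + 4862 − 58786 = 688976.

688976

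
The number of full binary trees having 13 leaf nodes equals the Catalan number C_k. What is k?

Full binary trees with 13 leaves have 13−1 = 12 internal nodes, so there are C_12 of them.

12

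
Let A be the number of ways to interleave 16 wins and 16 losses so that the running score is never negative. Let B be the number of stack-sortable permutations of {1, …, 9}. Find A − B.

Reading a vote for the leader as '(' and for the other as ')' turns such a sequence into a balanced string of 16 pairs, so the count is C_16. So A = C_16 = 35357670.
Stack-sortable permutations are exactly the 231-avoiding ones, counted by C_n; here n = 9. So B = C_9 = 4862.
A − B = 35357670 − 4862 = 35352808.

35352808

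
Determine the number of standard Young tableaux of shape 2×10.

16796

Standard Young tableaux of shape 2×n are counted by C_n; here n = 10.
C_10 = C(20,10)/11 = 184756/11 = 16796.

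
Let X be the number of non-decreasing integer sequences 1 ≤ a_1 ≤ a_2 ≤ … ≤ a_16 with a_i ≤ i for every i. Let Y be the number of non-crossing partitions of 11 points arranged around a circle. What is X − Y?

35298884

Weakly increasing sequences with a_i ≤ i biject with Dyck paths of semilength 16, so there are C_16. So X = C_16 = 35357670.
Non-crossing partitions of an n-element set are counted by C_n; here n = 11. So Y = C_11 = 58786.
X − Y = 35357670 − 58786 = 35298884.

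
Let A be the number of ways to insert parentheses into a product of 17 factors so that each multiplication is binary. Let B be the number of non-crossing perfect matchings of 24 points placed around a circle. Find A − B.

Bracketing 17 factors into binary products is counted by C_{17−1} = C_16. So A = C_16 = 35357670.
Pairing 24 circle points by 12 non-crossing chords gives C_12 matchings. So B = C_12 = 208012.
A − B = 35357670 − 208012 = 35149658.

35149658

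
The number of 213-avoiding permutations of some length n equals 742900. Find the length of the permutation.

13

Permutations of [n] avoiding a fixed length-3 pattern are counted by C_n; 742900 = C_13.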